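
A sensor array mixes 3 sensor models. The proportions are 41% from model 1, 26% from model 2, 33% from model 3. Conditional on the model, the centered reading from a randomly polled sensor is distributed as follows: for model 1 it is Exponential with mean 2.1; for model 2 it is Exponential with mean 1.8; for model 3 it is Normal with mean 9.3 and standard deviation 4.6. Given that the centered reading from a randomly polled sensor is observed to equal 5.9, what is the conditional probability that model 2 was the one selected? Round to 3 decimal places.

0.140

Likelihoods f(5.9 | ·): 1: 0.0286827; 2: 0.0209511; 3: 0.0659966.
Posterior ∝ prior × likelihood. Numerator for 2: 0.26·0.0209511 = 0.00544728.
Normalizing constant: 0.41·0.0286827 + 0.26·0.0209511 + 0.33·0.0659966 = 0.0389861.
P(2 | observation) = 0.00544728 / 0.0389861 = 0.139724.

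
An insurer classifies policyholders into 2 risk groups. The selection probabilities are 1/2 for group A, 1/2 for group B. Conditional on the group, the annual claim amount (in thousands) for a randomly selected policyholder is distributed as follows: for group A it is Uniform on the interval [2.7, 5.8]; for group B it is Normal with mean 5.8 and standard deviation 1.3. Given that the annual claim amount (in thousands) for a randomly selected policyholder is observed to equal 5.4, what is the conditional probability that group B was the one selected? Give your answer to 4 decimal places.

Likelihoods f(5.4 | ·): A: 0.322581; B: 0.29269.
Posterior ∝ prior × likelihood. Numerator for B: 0.5·0.29269 = 0.146345.
Normalizing constant: 0.5·0.322581 + 0.5·0.29269 = 0.307635.
P(B | observation) = 0.146345 / 0.307635 = 0.47571.

0.4757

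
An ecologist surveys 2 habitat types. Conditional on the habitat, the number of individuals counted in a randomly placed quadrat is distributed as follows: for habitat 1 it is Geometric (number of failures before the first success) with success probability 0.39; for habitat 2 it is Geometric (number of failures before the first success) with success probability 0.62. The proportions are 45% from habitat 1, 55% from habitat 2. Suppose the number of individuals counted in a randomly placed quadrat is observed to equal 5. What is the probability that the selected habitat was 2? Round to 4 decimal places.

0.1542

Likelihoods P(X=5 | ·): 1: 0.0329393; 2: 0.00491258.
Posterior ∝ prior × likelihood. Numerator for 2: 0.55·0.00491258 = 0.00270192.
Normalizing constant: 0.45·0.0329393 + 0.55·0.00491258 = 0.0175246.
P(2 | observation) = 0.00270192 / 0.0175246 = 0.154179.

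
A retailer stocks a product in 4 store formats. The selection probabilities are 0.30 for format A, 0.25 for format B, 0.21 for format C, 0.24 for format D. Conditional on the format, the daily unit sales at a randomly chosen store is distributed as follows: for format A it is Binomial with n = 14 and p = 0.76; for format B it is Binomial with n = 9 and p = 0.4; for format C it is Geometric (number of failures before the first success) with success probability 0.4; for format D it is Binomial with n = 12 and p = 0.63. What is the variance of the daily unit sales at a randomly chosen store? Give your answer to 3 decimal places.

15.451

Per component, A: μ=10.64, E[X²]=115.763; B: μ=3.6, E[X²]=15.12; C: μ=1.5, E[X²]=6; D: μ=7.56, E[X²]=59.9508.
E[X] = 0.3·10.64 + 0.25·3.6 + 0.21·1.5 + 0.24·7.56 = 6.2214.
E[X²] = 0.3·115.763 + 0.25·15.12 + 0.21·6 + 0.24·59.9508 = 54.1572.
Var(X) = E[X²] − (E[X])² = 54.1572 − 38.7058 = 15.4513.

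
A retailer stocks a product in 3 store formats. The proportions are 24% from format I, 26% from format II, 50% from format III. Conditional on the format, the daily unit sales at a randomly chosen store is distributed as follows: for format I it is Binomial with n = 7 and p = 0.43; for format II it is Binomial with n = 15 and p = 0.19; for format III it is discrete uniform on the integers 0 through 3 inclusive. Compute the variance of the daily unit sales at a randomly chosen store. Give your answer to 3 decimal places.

2.149

Per component, I: μ=3.01, E[X²]=10.7758; II: μ=2.85, E[X²]=10.431; III: μ=1.5, E[X²]=3.5.
E[X] = 0.24·3.01 + 0.26·2.85 + 0.5·1.5 = 2.2134.
E[X²] = 0.24·10.7758 + 0.26·10.431 + 0.5·3.5 = 7.04825.
Var(X) = E[X²] − (E[X])² = 7.04825 − 4.89914 = 2.14911.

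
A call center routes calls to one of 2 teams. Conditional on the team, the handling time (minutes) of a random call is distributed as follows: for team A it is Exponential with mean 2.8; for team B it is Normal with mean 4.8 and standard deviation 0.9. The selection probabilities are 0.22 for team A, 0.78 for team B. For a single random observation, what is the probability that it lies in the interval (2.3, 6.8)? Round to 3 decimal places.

0.845

Conditional on each team, P(2.3 < X < 6.8): A: 0.35164; B: 0.984129.
By total probability, P(2.3 < X < 6.8) = 0.22·0.35164 + 0.78·0.984129 = 0.844982.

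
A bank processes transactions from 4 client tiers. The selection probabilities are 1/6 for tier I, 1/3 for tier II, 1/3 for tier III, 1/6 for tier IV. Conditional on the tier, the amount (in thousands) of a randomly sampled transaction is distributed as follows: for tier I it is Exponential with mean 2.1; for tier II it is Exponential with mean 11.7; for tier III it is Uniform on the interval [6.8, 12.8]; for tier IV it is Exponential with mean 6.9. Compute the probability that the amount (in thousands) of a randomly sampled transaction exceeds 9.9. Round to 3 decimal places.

0.345

Conditional on each tier, P(X > 9.9): I: 0.00896627; II: 0.429062; III: 0.483333; IV: 0.238167.
By total probability, P(X > 9.9) = 0.166667·0.00896627 + 0.333333·0.429062 + 0.333333·0.483333 + 0.166667·0.238167 = 0.345321.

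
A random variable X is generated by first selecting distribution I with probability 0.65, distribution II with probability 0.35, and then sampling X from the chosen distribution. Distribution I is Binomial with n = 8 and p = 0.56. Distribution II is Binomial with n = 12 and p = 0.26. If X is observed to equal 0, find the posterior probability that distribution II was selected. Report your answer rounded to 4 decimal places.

0.9118

Likelihoods P(X=0 | ·): I: 0.00140482; II: 0.0269638.
Posterior ∝ prior × likelihood. Numerator for II: 0.35·0.0269638 = 0.00943732.
Normalizing constant: 0.65·0.00140482 + 0.35·0.0269638 = 0.0103505.
P(II | observation) = 0.00943732 / 0.0103505 = 0.911778.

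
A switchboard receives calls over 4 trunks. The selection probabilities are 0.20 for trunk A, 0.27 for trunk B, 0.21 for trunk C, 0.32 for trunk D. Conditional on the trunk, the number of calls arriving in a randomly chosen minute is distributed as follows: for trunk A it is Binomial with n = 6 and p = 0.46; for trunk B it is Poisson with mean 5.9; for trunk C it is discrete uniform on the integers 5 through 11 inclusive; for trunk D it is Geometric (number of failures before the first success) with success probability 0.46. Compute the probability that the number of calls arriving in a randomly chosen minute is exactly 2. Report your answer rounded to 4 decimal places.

0.1098

Conditional on each trunk, P(X = 2): A: 0.269887; B: 0.04768; C: 0; D: 0.134136.
By total probability, P(X = 2) = 0.2·0.269887 + 0.27·0.04768 + 0.21·0 + 0.32·0.134136 = 0.109775.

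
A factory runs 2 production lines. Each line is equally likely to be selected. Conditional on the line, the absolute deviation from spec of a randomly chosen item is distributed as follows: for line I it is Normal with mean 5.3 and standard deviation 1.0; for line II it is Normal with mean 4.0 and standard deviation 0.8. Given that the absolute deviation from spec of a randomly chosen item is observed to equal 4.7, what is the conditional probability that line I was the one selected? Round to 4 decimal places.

0.4949

Likelihoods f(4.7 | ·): I: 0.333225; II: 0.340069.
Posterior ∝ prior × likelihood. Numerator for I: 0.5·0.333225 = 0.166612.
Normalizing constant: 0.5·0.333225 + 0.5·0.340069 = 0.336647.
P(I | observation) = 0.166612 / 0.336647 = 0.494917.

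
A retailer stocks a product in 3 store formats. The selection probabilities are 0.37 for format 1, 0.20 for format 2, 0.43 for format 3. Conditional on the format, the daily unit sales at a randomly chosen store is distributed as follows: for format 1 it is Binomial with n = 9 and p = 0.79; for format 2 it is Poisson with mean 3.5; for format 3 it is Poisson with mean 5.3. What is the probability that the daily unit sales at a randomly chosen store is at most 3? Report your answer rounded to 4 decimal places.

Conditional on each format, P(X ≤ 3): 1: 0.00398438; 2: 0.536633; 3: 0.22541.
By total probability, P(X ≤ 3) = 0.37·0.00398438 + 0.2·0.536633 + 0.43·0.22541 = 0.205727.

0.2057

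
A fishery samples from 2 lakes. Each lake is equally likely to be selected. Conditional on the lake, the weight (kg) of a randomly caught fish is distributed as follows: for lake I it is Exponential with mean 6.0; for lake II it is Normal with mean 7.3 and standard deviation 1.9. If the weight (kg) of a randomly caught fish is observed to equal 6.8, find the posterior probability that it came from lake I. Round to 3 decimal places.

0.209

Likelihoods f(6.8 | ·): I: 0.0536597; II: 0.202824.
Posterior ∝ prior × likelihood. Numerator for I: 0.5·0.0536597 = 0.0268299.
Normalizing constant: 0.5·0.0536597 + 0.5·0.202824 = 0.128242.
P(I | observation) = 0.0268299 / 0.128242 = 0.209213.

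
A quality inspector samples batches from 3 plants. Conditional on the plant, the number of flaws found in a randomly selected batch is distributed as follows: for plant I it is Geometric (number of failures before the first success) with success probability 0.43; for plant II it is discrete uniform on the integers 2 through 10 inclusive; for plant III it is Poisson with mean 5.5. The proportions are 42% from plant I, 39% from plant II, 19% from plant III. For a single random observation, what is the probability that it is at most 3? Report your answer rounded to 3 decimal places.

0.501

Conditional on each plant, P(X ≤ 3): I: 0.89444; II: 0.222222; III: 0.201699.
By total probability, P(X ≤ 3) = 0.42·0.89444 + 0.39·0.222222 + 0.19·0.201699 = 0.500654.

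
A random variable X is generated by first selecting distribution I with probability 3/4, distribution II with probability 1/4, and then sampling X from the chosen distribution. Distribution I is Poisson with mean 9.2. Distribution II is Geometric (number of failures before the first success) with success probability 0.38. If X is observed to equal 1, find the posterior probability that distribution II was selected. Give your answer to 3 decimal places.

Likelihoods P(X=1 | ·): I: 0.000929562; II: 0.2356.
Posterior ∝ prior × likelihood. Numerator for II: 0.25·0.2356 = 0.0589.
Normalizing constant: 0.75·0.000929562 + 0.25·0.2356 = 0.0595972.
P(II | observation) = 0.0589 / 0.0595972 = 0.988302.

0.988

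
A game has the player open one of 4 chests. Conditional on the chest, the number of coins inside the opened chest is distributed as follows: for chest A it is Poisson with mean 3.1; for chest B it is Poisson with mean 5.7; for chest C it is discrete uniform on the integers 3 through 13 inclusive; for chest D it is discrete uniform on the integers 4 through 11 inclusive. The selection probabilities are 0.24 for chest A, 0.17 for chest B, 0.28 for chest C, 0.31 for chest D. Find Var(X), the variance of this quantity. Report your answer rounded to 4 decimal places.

Per component, A: μ=3.1, E[X²]=12.71; B: μ=5.7, E[X²]=38.19; C: μ=8, E[X²]=74; D: μ=7.5, E[X²]=61.5.
E[X] = 0.24·3.1 + 0.17·5.7 + 0.28·8 + 0.31·7.5 = 6.278.
E[X²] = 0.24·12.71 + 0.17·38.19 + 0.28·74 + 0.31·61.5 = 49.3277.
Var(X) = E[X²] − (E[X])² = 49.3277 − 39.4133 = 9.91442.

9.9144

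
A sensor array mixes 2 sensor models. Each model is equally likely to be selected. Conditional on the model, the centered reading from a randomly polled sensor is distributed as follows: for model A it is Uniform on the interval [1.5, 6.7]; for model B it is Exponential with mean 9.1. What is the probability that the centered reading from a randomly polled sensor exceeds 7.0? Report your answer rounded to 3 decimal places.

Conditional on each model, P(X > 7.0): A: 0; B: 0.463369.
By total probability, P(X > 7.0) = 0.5·0 + 0.5·0.463369 = 0.231685.

0.232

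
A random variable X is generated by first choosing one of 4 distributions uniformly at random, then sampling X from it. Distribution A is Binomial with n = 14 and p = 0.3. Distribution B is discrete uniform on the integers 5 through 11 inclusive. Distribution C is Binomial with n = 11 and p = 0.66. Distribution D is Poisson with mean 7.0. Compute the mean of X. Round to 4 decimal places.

6.6150

Component means — A: 4.2; B: 8; C: 7.26; D: 7.
E[X] = 0.25·4.2 + 0.25·8 + 0.25·7.26 + 0.25·7 = 6.615.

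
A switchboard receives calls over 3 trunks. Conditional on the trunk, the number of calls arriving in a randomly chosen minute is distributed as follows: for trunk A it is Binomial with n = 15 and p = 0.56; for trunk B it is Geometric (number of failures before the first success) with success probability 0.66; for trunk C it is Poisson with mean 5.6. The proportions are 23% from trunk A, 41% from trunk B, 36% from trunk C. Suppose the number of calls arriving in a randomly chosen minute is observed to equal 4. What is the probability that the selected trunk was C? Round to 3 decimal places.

0.882

Likelihoods P(X=4 | ·): A: 0.0160644; B: 0.00881982; C: 0.151528.
Posterior ∝ prior × likelihood. Numerator for C: 0.36·0.151528 = 0.0545499.
Normalizing constant: 0.23·0.0160644 + 0.41·0.00881982 + 0.36·0.151528 = 0.0618609.
P(C | observation) = 0.0545499 / 0.0618609 = 0.881816.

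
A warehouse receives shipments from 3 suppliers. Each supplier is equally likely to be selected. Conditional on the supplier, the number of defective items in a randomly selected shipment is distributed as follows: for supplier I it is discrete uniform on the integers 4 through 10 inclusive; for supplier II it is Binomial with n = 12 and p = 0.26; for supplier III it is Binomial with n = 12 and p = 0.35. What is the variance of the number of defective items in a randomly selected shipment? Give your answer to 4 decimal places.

Per component, I: μ=7, E[X²]=53; II: μ=3.12, E[X²]=12.0432; III: μ=4.2, E[X²]=20.37.
E[X] = 0.333333·7 + 0.333333·3.12 + 0.333333·4.2 = 4.77333.
E[X²] = 0.333333·53 + 0.333333·12.0432 + 0.333333·20.37 = 28.4711.
Var(X) = E[X²] − (E[X])² = 28.4711 − 22.7847 = 5.68636.

5.6864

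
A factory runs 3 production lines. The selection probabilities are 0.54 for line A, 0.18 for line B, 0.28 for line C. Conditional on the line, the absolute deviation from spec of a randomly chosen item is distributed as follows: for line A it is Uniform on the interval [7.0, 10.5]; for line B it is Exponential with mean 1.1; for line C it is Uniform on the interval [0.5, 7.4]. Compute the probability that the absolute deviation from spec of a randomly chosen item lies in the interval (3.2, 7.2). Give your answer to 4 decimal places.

0.2027

Conditional on each line, P(3.2 < X < 7.2): A: 0.0571429; B: 0.0530886; C: 0.57971.
By total probability, P(3.2 < X < 7.2) = 0.54·0.0571429 + 0.18·0.0530886 + 0.28·0.57971 = 0.202732.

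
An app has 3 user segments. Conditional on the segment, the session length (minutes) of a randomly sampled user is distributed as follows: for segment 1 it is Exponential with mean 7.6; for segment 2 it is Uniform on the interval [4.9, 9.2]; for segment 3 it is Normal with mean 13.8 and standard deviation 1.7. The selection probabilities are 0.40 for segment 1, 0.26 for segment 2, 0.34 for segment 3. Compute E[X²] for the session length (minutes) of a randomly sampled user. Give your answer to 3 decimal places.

For each component E[X²] = Var + (mean)², giving 1: 115.52; 2: 51.2433; 3: 193.33.
Overall E[X²] = 0.4·115.52 + 0.26·51.2433 + 0.34·193.33 = 125.263.

125.263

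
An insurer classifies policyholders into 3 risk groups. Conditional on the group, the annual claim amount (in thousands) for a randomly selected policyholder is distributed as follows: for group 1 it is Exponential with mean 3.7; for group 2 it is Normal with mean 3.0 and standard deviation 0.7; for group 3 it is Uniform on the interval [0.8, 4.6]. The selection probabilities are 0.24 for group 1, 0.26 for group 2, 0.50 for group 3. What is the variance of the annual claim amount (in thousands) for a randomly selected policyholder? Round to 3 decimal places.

Per component, 1: μ=3.7, E[X²]=27.38; 2: μ=3, E[X²]=9.49; 3: μ=2.7, E[X²]=8.49333.
E[X] = 0.24·3.7 + 0.26·3 + 0.5·2.7 = 3.018.
E[X²] = 0.24·27.38 + 0.26·9.49 + 0.5·8.49333 = 13.2853.
Var(X) = E[X²] − (E[X])² = 13.2853 − 9.10832 = 4.17694.

4.177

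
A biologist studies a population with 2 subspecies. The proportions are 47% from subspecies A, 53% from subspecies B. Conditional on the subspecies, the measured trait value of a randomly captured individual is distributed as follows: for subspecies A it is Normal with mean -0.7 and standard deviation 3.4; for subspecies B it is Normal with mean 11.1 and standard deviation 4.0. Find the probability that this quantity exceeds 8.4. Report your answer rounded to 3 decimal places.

0.399

Conditional on each subspecies, P(X > 8.4): A: 0.0037201; B: 0.750162.
By total probability, P(X > 8.4) = 0.47·0.0037201 + 0.53·0.750162 = 0.399334.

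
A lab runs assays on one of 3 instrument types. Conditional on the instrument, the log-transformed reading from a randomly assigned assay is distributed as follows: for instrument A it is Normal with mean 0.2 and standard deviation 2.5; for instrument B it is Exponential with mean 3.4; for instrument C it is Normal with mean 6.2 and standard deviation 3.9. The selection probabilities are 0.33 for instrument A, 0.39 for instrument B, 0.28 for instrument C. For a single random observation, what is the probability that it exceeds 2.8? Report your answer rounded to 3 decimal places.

Conditional on each instrument, P(X > 2.8): A: 0.14917; B: 0.43888; C: 0.80834.
By total probability, P(X > 2.8) = 0.33·0.14917 + 0.39·0.43888 + 0.28·0.80834 = 0.446724.

0.447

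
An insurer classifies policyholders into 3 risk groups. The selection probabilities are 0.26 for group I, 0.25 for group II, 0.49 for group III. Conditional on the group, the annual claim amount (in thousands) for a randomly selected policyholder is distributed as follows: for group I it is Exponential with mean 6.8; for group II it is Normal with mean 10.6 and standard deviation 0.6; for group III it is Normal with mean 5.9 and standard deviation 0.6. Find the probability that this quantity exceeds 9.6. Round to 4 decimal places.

Conditional on each group, P(X > 9.6): I: 0.243713; II: 0.95221; III: 3.48723e-10.
By total probability, P(X > 9.6) = 0.26·0.243713 + 0.25·0.95221 + 0.49·3.48723e-10 = 0.301418.

0.3014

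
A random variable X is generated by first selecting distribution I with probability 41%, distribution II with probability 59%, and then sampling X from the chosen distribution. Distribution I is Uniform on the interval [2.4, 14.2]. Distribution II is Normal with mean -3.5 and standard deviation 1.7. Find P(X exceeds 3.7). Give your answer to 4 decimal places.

Conditional on each component, P(X > 3.7): I: 0.889831; II: 1.14126e-05.
By total probability, P(X > 3.7) = 0.41·0.889831 + 0.59·1.14126e-05 = 0.364837.

0.3648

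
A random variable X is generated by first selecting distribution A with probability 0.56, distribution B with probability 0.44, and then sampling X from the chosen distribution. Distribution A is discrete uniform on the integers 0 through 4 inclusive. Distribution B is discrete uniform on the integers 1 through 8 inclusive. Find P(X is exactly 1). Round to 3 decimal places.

0.167

Conditional on each component, P(X = 1): A: 0.2; B: 0.125.
By total probability, P(X = 1) = 0.56·0.2 + 0.44·0.125 = 0.167.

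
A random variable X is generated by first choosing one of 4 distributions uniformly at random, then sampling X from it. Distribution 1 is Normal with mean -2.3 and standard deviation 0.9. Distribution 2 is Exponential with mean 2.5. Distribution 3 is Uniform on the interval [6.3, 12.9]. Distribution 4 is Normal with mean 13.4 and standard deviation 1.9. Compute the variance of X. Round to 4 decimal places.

Per component, 1: μ=-2.3, E[X²]=6.1; 2: μ=2.5, E[X²]=12.5; 3: μ=9.6, E[X²]=95.79; 4: μ=13.4, E[X²]=183.17.
E[X] = 0.25·-2.3 + 0.25·2.5 + 0.25·9.6 + 0.25·13.4 = 5.8.
E[X²] = 0.25·6.1 + 0.25·12.5 + 0.25·95.79 + 0.25·183.17 = 74.39.
Var(X) = E[X²] − (E[X])² = 74.39 − 33.64 = 40.75.

40.7500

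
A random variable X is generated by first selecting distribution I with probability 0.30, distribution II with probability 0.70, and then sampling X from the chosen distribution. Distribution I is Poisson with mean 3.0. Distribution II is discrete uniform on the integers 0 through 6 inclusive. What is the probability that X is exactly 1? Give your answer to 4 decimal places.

0.1448

Conditional on each component, P(X = 1): I: 0.149361; II: 0.142857.
By total probability, P(X = 1) = 0.3·0.149361 + 0.7·0.142857 = 0.144808.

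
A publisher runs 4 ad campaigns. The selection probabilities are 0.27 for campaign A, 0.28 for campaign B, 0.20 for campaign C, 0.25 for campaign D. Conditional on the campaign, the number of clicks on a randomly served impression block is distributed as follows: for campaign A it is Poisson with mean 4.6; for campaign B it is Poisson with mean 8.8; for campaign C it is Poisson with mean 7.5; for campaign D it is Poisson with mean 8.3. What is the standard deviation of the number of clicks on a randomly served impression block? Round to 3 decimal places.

Per component, A: μ=4.6, E[X²]=25.76; B: μ=8.8, E[X²]=86.24; C: μ=7.5, E[X²]=63.75; D: μ=8.3, E[X²]=77.19.
E[X] = 0.27·4.6 + 0.28·8.8 + 0.2·7.5 + 0.25·8.3 = 7.281.
E[X²] = 0.27·25.76 + 0.28·86.24 + 0.2·63.75 + 0.25·77.19 = 63.1499.
Var(X) = E[X²] − (E[X])² = 63.1499 − 53.013 = 10.1369.
SD(X) = √10.1369 = 3.18386.

3.184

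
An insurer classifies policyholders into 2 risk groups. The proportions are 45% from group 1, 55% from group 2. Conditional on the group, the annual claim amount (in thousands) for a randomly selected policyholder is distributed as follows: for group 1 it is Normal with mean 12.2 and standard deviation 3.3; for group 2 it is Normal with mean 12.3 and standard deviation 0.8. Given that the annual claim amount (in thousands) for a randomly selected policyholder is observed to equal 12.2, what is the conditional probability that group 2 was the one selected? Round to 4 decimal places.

0.8334

Likelihoods f(12.2 | ·): 1: 0.120892; 2: 0.494797.
Posterior ∝ prior × likelihood. Numerator for 2: 0.55·0.494797 = 0.272138.
Normalizing constant: 0.45·0.120892 + 0.55·0.494797 = 0.32654.
P(2 | observation) = 0.272138 / 0.32654 = 0.833401.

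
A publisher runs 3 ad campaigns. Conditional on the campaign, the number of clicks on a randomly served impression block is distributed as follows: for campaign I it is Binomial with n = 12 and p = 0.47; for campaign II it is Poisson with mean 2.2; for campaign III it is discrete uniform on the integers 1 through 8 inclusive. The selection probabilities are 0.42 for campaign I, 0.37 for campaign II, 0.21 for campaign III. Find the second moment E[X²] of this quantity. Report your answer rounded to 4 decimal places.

For each component E[X²] = Var + (mean)², giving I: 34.7988; II: 7.04; III: 25.5.
Overall E[X²] = 0.42·34.7988 + 0.37·7.04 + 0.21·25.5 = 22.5753.

22.5753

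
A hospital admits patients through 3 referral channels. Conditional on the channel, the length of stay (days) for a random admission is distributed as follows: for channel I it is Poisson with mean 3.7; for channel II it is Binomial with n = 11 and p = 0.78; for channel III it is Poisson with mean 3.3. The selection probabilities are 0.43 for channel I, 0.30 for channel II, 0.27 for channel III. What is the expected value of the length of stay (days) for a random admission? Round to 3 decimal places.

Component means — I: 3.7; II: 8.58; III: 3.3.
E[X] = 0.43·3.7 + 0.3·8.58 + 0.27·3.3 = 5.056.

5.056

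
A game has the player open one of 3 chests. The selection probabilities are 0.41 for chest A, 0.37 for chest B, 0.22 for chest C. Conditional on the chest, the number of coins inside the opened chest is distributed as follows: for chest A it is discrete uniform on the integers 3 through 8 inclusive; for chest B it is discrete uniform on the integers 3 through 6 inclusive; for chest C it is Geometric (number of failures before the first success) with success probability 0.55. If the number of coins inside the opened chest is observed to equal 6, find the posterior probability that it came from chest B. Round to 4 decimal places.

0.5716

Likelihoods P(X=6 | ·): A: 0.166667; B: 0.25; C: 0.00456707.
Posterior ∝ prior × likelihood. Numerator for B: 0.37·0.25 = 0.0925.
Normalizing constant: 0.41·0.166667 + 0.37·0.25 + 0.22·0.00456707 = 0.161838.
P(B | observation) = 0.0925 / 0.161838 = 0.571559.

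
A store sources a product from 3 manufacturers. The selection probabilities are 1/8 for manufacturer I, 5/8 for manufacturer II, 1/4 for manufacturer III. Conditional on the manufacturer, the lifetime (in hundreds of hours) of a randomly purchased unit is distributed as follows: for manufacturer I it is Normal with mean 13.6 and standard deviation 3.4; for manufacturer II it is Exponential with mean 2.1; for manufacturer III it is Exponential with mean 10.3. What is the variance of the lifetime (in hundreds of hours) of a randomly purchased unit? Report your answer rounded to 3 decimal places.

51.902

Per component, I: μ=13.6, E[X²]=196.52; II: μ=2.1, E[X²]=8.82; III: μ=10.3, E[X²]=212.18.
E[X] = 0.125·13.6 + 0.625·2.1 + 0.25·10.3 = 5.5875.
E[X²] = 0.125·196.52 + 0.625·8.82 + 0.25·212.18 = 83.1225.
Var(X) = E[X²] − (E[X])² = 83.1225 − 31.2202 = 51.9023.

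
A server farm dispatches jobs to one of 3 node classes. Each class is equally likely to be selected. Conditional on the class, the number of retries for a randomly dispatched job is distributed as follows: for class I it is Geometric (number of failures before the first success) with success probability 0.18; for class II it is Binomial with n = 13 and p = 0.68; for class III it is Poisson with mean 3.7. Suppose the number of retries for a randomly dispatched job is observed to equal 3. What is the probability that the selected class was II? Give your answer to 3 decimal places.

Likelihoods P(X=3 | ·): I: 0.0992462; II: 0.00101249; III: 0.20872.
Posterior ∝ prior × likelihood. Numerator for II: 0.333333·0.00101249 = 0.000337498.
Normalizing constant: 0.333333·0.0992462 + 0.333333·0.00101249 + 0.333333·0.20872 = 0.102993.
P(II | observation) = 0.000337498 / 0.102993 = 0.0032769.

0.003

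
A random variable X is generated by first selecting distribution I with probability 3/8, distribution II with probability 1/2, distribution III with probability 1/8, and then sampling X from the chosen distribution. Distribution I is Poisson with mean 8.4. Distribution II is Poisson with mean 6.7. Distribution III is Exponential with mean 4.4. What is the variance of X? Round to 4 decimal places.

10.5425

Per component, I: μ=8.4, E[X²]=78.96; II: μ=6.7, E[X²]=51.59; III: μ=4.4, E[X²]=38.72.
E[X] = 0.375·8.4 + 0.5·6.7 + 0.125·4.4 = 7.05.
E[X²] = 0.375·78.96 + 0.5·51.59 + 0.125·38.72 = 60.245.
Var(X) = E[X²] − (E[X])² = 60.245 − 49.7025 = 10.5425.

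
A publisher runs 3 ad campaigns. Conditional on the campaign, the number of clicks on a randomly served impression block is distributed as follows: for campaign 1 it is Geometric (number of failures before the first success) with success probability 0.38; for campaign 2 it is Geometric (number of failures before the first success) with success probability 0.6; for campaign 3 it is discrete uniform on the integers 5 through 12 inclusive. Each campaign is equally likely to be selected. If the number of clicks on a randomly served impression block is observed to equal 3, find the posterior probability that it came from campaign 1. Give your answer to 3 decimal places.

0.702

Likelihoods P(X=3 | ·): 1: 0.0905646; 2: 0.0384; 3: 0.
Posterior ∝ prior × likelihood. Numerator for 1: 0.333333·0.0905646 = 0.0301882.
Normalizing constant: 0.333333·0.0905646 + 0.333333·0.0384 + 0.333333·0 = 0.0429882.
P(1 | observation) = 0.0301882 / 0.0429882 = 0.702244.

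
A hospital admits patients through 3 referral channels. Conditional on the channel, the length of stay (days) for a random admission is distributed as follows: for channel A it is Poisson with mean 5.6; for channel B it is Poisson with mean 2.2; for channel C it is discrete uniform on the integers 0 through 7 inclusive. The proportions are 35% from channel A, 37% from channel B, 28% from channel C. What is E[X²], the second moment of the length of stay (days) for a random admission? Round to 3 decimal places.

20.441

For each component E[X²] = Var + (mean)², giving A: 36.96; B: 7.04; C: 17.5.
Overall E[X²] = 0.35·36.96 + 0.37·7.04 + 0.28·17.5 = 20.4408.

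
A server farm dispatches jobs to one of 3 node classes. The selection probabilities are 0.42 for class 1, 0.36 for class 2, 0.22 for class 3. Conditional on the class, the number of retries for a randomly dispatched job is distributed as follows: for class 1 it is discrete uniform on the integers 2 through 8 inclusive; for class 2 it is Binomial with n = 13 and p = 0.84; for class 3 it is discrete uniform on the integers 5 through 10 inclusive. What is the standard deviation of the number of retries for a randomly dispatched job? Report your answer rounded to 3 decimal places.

3.123

Per component, 1: μ=5, E[X²]=29; 2: μ=10.92, E[X²]=120.994; 3: μ=7.5, E[X²]=59.1667.
E[X] = 0.42·5 + 0.36·10.92 + 0.22·7.5 = 7.6812.
E[X²] = 0.42·29 + 0.36·120.994 + 0.22·59.1667 = 68.7544.
Var(X) = E[X²] − (E[X])² = 68.7544 − 59.0008 = 9.75353.
SD(X) = √9.75353 = 3.12306.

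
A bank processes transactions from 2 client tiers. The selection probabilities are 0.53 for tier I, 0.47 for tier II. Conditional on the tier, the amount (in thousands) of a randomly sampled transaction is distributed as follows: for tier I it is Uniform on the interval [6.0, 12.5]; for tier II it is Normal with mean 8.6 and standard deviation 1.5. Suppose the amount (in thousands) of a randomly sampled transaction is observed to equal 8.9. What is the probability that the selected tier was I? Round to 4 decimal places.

0.3996

Likelihoods f(8.9 | ·): I: 0.153846; II: 0.260695.
Posterior ∝ prior × likelihood. Numerator for I: 0.53·0.153846 = 0.0815385.
Normalizing constant: 0.53·0.153846 + 0.47·0.260695 = 0.204065.
P(I | observation) = 0.0815385 / 0.204065 = 0.399571.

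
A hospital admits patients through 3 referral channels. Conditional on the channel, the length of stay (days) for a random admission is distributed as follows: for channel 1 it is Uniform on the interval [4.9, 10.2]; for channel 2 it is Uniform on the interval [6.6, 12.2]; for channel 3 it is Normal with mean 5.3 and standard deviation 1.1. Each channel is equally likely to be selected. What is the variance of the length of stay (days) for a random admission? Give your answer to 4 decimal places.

4.8653

Per component, 1: μ=7.55, E[X²]=59.3433; 2: μ=9.4, E[X²]=90.9733; 3: μ=5.3, E[X²]=29.3.
E[X] = 0.333333·7.55 + 0.333333·9.4 + 0.333333·5.3 = 7.41667.
E[X²] = 0.333333·59.3433 + 0.333333·90.9733 + 0.333333·29.3 = 59.8722.
Var(X) = E[X²] − (E[X])² = 59.8722 − 55.0069 = 4.86528.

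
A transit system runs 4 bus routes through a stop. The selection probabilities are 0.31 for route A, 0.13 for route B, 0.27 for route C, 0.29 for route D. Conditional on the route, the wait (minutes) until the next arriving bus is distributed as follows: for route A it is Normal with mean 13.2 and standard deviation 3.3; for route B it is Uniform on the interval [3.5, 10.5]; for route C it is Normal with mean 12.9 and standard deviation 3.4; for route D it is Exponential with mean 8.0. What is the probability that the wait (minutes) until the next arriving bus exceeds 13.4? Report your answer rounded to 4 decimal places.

0.3210

Conditional on each route, P(X > 13.4): A: 0.475836; B: 0; C: 0.441543; D: 0.187308.
By total probability, P(X > 13.4) = 0.31·0.475836 + 0.13·0 + 0.27·0.441543 + 0.29·0.187308 = 0.321045.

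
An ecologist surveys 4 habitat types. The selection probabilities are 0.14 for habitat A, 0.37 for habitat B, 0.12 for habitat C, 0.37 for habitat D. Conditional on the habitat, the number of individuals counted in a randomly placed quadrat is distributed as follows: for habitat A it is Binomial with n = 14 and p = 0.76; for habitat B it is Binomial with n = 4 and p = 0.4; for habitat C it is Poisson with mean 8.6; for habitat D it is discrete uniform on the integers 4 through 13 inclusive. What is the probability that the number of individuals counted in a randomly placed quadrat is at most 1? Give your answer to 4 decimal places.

0.1760

Conditional on each habitat, P(X ≤ 1): A: 9.53619e-08; B: 0.4752; C: 0.00176742; D: 0.
By total probability, P(X ≤ 1) = 0.14·9.53619e-08 + 0.37·0.4752 + 0.12·0.00176742 + 0.37·0 = 0.176036.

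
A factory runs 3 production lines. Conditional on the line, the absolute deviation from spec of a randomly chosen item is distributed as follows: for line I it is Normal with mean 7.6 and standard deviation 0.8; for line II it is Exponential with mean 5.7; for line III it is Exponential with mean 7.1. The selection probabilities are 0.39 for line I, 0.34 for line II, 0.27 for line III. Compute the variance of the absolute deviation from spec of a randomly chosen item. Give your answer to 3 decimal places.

Per component, I: μ=7.6, E[X²]=58.4; II: μ=5.7, E[X²]=64.98; III: μ=7.1, E[X²]=100.82.
E[X] = 0.39·7.6 + 0.34·5.7 + 0.27·7.1 = 6.819.
E[X²] = 0.39·58.4 + 0.34·64.98 + 0.27·100.82 = 72.0906.
Var(X) = E[X²] − (E[X])² = 72.0906 − 46.4988 = 25.5918.

25.592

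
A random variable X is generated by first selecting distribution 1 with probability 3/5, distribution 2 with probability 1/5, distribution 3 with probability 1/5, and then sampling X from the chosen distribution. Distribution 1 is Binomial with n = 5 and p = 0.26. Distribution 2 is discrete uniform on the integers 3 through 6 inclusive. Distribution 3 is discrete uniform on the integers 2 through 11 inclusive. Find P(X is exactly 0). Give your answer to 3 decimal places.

0.133

Conditional on each component, P(X = 0): 1: 0.221901; 2: 0; 3: 0.
By total probability, P(X = 0) = 0.6·0.221901 + 0.2·0 + 0.2·0 = 0.13314.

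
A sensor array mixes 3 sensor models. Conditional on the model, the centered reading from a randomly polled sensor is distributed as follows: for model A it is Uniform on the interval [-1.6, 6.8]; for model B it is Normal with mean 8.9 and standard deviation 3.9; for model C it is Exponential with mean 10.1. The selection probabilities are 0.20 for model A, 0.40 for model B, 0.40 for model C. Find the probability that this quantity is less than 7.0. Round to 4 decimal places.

0.5252

Conditional on each model, P(X < 7.0): A: 1; B: 0.313066; C: 0.499961.
By total probability, P(X < 7.0) = 0.2·1 + 0.4·0.313066 + 0.4·0.499961 = 0.525211.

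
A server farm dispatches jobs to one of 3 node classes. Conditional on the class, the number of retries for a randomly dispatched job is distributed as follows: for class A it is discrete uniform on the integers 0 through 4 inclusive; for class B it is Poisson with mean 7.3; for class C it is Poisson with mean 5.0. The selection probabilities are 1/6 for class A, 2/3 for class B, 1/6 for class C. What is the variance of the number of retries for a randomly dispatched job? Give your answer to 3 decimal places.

9.992

Per component, A: μ=2, E[X²]=6; B: μ=7.3, E[X²]=60.59; C: μ=5, E[X²]=30.
E[X] = 0.166667·2 + 0.666667·7.3 + 0.166667·5 = 6.03333.
E[X²] = 0.166667·6 + 0.666667·60.59 + 0.166667·30 = 46.3933.
Var(X) = E[X²] − (E[X])² = 46.3933 − 36.4011 = 9.99222.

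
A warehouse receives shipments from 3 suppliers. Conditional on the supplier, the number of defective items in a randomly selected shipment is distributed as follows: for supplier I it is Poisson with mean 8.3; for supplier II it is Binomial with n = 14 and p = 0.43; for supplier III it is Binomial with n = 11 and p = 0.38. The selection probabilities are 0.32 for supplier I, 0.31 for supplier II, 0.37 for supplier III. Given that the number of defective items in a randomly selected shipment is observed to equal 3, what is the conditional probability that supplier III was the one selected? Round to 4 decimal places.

0.7371

Likelihoods P(X=3 | ·): I: 0.0236831; II: 0.0597214; III: 0.197683.
Posterior ∝ prior × likelihood. Numerator for III: 0.37·0.197683 = 0.0731425.
Normalizing constant: 0.32·0.0236831 + 0.31·0.0597214 + 0.37·0.197683 = 0.0992348.
P(III | observation) = 0.0731425 / 0.0992348 = 0.737066.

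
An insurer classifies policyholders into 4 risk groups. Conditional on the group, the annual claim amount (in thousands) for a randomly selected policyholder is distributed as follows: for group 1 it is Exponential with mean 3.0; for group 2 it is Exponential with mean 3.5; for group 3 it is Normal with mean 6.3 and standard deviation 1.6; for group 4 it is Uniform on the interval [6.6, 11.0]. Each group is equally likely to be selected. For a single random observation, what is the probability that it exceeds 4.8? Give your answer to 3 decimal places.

0.570

Conditional on each group, P(X > 4.8): 1: 0.201897; 2: 0.253744; 3: 0.825749; 4: 1.
By total probability, P(X > 4.8) = 0.25·0.201897 + 0.25·0.253744 + 0.25·0.825749 + 0.25·1 = 0.570348.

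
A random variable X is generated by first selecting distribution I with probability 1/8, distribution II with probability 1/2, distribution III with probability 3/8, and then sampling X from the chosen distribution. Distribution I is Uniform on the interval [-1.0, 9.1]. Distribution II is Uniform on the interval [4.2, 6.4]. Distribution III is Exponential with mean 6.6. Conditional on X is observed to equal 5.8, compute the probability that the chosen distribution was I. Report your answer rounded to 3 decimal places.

0.047

Likelihoods f(5.8 | ·): I: 0.0990099; II: 0.454545; III: 0.0629221.
Posterior ∝ prior × likelihood. Numerator for I: 0.125·0.0990099 = 0.0123762.
Normalizing constant: 0.125·0.0990099 + 0.5·0.454545 + 0.375·0.0629221 = 0.263245.
P(I | observation) = 0.0123762 / 0.263245 = 0.0470142.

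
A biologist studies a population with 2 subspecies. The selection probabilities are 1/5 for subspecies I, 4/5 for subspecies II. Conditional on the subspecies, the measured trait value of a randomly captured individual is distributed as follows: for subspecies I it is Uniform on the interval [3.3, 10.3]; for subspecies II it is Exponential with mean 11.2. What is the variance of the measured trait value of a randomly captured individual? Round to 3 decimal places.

Per component, I: μ=6.8, E[X²]=50.3233; II: μ=11.2, E[X²]=250.88.
E[X] = 0.2·6.8 + 0.8·11.2 = 10.32.
E[X²] = 0.2·50.3233 + 0.8·250.88 = 210.769.
Var(X) = E[X²] − (E[X])² = 210.769 − 106.502 = 104.266.

104.266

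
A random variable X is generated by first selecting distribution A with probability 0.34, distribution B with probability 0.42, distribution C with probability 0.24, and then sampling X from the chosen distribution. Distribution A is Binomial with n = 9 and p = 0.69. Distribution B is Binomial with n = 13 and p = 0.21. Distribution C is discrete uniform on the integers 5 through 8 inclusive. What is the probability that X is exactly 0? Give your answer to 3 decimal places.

Conditional on each component, P(X = 0): A: 2.64396e-05; B: 0.0466823; C: 0.
By total probability, P(X = 0) = 0.34·2.64396e-05 + 0.42·0.0466823 + 0.24·0 = 0.0196156.

0.020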